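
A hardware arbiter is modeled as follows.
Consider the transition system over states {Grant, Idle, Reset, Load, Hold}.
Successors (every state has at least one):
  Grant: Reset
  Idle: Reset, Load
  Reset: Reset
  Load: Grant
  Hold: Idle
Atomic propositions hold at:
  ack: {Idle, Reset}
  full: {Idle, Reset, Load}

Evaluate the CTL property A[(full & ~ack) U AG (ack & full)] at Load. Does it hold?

Sat(~ack) = {Grant, Load, Hold}
Sat(full & ~ack) = {Load}
Sat(ack & full) = {Idle, Reset}
AG (ack & full): greatest fixpoint, start Z0 = {Idle, Reset}, keep only states in Sat with every successor in Z. Z1 = {Reset}; fixed.
Sat(AG (ack & full)) = {Reset}
A[(full & ~ack) U AG (ack & full)]: least fixpoint, start Z0 = Sat(AG (ack & full)) = {Reset}, add states in Sat(full & ~ack) with every successor in Z. Already a fixed point.
Sat(A[(full & ~ack) U AG (ack & full)]) = {Reset}
Load ∉ Sat(A[(full & ~ack) U AG (ack & full)]) = {Reset}, so the formula does not hold at Load.

No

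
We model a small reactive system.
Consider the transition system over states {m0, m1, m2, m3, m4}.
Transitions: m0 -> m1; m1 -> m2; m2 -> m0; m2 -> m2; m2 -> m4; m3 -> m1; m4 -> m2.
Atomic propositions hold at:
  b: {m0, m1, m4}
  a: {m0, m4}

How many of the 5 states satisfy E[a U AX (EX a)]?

3

Sat(EX a) = {s : some successor in {m0, m4}} = {m2}
Sat(AX (EX a)) = {s : every successor in {m2}} = {m1, m4}
E[a U AX (EX a)]: least fixpoint, start Z0 = Sat(AX (EX a)) = {m1, m4}, add states in Sat(a) with some successor in Z. Z1 = {m0, m1, m4}; fixed.
Sat(E[a U AX (EX a)]) = {m0, m1, m4}
|Sat(E[a U AX (EX a)])| = |{m0, m1, m4}| = 3.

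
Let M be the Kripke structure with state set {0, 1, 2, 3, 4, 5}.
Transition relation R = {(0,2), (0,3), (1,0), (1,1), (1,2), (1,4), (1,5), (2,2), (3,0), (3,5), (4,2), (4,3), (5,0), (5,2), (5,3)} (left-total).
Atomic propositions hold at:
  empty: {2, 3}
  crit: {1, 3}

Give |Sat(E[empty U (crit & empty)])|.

Sat(crit & empty) = {3}
E[empty U (crit & empty)]: least fixpoint, start Z0 = Sat((crit & empty)) = {3}, add states in Sat(empty) with some successor in Z. Already a fixed point.
Sat(E[empty U (crit & empty)]) = {3}
|Sat(E[empty U (crit & empty)])| = |{3}| = 1.

1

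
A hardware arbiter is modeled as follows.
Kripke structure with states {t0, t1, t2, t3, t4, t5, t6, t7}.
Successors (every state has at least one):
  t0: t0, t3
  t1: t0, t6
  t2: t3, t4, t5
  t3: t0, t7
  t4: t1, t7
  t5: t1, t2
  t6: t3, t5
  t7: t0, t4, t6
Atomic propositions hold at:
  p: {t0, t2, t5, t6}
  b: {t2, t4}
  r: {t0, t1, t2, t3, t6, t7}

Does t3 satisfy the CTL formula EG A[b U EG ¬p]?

Yes

Sat(¬p) = {t1, t3, t4, t7}
EG ¬p: greatest fixpoint, start Z0 = {t1, t3, t4, t7}, keep only states in Sat with some successor in Z. Z1 = {t3, t4, t7}; fixed.
Sat(EG ¬p) = {t3, t4, t7}
A[b U EG ¬p]: least fixpoint, start Z0 = Sat(EG ¬p) = {t3, t4, t7}, add states in Sat(b) with every successor in Z. Already a fixed point.
Sat(A[b U EG ¬p]) = {t3, t4, t7}
EG A[b U EG ¬p]: greatest fixpoint, start Z0 = {t3, t4, t7}, keep only states in Sat with some successor in Z. Already a fixed point.
Sat(EG A[b U EG ¬p]) = {t3, t4, t7}
t3 ∈ Sat(EG A[b U EG ¬p]) = {t3, t4, t7}, so the formula holds at t3.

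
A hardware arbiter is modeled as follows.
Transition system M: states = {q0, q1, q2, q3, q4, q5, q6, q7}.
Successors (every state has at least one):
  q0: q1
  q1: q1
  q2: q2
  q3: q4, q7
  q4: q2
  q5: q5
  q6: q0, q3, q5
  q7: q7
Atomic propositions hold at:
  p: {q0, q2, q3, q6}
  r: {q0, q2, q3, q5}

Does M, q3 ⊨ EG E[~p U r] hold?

Sat(~p) = {q1, q4, q5, q7}
E[~p U r]: least fixpoint, start Z0 = Sat(r) = {q0, q2, q3, q5}, add states in Sat(~p) with some successor in Z. Z1 = {q0, q2, q3, q4, q5}; fixed.
Sat(E[~p U r]) = {q0, q2, q3, q4, q5}
EG E[~p U r]: greatest fixpoint, start Z0 = {q0, q2, q3, q4, q5}, keep only states in Sat with some successor in Z. Z1 = {q2, q3, q4, q5}; fixed.
Sat(EG E[~p U r]) = {q2, q3, q4, q5}
q3 ∈ Sat(EG E[~p U r]) = {q2, q3, q4, q5}, so the formula holds at q3.

Yes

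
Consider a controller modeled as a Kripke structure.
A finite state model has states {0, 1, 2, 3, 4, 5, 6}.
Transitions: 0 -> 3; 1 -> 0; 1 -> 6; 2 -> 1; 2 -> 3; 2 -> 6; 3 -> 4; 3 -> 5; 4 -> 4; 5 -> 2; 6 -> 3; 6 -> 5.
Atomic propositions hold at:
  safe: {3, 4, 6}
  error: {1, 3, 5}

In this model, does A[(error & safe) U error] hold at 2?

Sat(error & safe) = {3}
A[(error & safe) U error]: least fixpoint, start Z0 = Sat(error) = {1, 3, 5}, add states in Sat(error & safe) with every successor in Z. Already a fixed point.
Sat(A[(error & safe) U error]) = {1, 3, 5}
2 ∉ Sat(A[(error & safe) U error]) = {1, 3, 5}, so the formula does not hold at 2.

No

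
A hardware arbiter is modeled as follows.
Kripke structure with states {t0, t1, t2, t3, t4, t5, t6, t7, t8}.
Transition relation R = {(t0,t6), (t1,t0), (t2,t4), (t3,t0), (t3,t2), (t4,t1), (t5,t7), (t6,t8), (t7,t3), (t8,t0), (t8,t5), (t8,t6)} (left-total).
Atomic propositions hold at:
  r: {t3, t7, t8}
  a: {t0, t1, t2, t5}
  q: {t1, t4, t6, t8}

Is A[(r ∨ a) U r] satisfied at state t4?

No

Sat(r ∨ a) = {t0, t1, t2, t3, t5, t7, t8}
A[(r ∨ a) U r]: least fixpoint, start Z0 = Sat(r) = {t3, t7, t8}, add states in Sat(r ∨ a) with every successor in Z. Z1 = {t3, t5, t7, t8}; fixed.
Sat(A[(r ∨ a) U r]) = {t3, t5, t7, t8}
t4 ∉ Sat(A[(r ∨ a) U r]) = {t3, t5, t7, t8}, so the formula does not hold at t4.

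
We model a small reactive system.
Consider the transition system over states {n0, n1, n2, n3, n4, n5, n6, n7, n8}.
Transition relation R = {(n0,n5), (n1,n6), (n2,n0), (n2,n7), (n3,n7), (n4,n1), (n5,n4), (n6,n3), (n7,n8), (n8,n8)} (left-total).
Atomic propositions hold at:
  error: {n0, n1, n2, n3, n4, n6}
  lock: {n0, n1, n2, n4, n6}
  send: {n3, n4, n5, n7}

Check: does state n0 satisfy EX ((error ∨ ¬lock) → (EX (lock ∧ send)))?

Yes

Sat(¬lock) = {n3, n5, n7, n8}
Sat(error ∨ ¬lock) = {n0, n1, n2, n3, n4, n5, n6, n7, n8}
Sat(lock ∧ send) = {n4}
Sat(EX (lock ∧ send)) = {s : some successor in {n4}} = {n5}
Sat((error ∨ ¬lock) → (EX (lock ∧ send))) = {n5}
Sat(EX ((error ∨ ¬lock) → (EX (lock ∧ send)))) = {s : some successor in {n5}} = {n0}
n0 ∈ Sat(EX ((error ∨ ¬lock) → (EX (lock ∧ send)))) = {n0}, so the formula holds at n0.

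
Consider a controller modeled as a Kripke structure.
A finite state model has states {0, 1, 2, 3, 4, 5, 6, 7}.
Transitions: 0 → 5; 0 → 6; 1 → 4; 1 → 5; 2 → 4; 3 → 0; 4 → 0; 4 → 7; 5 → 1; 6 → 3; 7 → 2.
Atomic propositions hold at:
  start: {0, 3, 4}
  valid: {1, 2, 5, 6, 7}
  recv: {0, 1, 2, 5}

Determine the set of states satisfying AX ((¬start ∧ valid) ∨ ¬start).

{0, 5, 7}

Sat(¬start) = {1, 2, 5, 6, 7}
Sat(¬start ∧ valid) = {1, 2, 5, 6, 7}
Sat((¬start ∧ valid) ∨ ¬start) = {1, 2, 5, 6, 7}
Sat(AX ((¬start ∧ valid) ∨ ¬start)) = {s : every successor in {1, 2, 5, 6, 7}} = {0, 5, 7}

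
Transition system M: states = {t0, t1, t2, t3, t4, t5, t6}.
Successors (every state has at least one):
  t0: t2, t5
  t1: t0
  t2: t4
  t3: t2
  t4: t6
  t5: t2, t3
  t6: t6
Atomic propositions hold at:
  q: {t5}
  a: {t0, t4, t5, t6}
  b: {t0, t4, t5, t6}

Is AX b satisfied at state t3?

No

Sat(AX b) = {s : every successor in {t0, t4, t5, t6}} = {t1, t2, t4, t6}
t3 ∉ Sat(AX b) = {t1, t2, t4, t6}, so the formula does not hold at t3.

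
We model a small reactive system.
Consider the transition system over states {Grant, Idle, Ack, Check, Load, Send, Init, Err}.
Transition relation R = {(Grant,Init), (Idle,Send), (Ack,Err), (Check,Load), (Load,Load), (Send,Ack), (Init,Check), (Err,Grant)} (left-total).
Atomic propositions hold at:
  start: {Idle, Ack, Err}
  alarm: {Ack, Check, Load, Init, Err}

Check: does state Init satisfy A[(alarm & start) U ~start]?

Sat(alarm & start) = {Ack, Err}
Sat(~start) = {Grant, Check, Load, Send, Init}
A[(alarm & start) U ~start]: least fixpoint, start Z0 = Sat(~start) = {Grant, Check, Load, Send, Init}, add states in Sat(alarm & start) with every successor in Z. Z1 = {Grant, Check, Load, Send, Init, Err}; Z2 = {Grant, Ack, Check, Load, Send, Init, Err}; fixed.
Sat(A[(alarm & start) U ~start]) = {Grant, Ack, Check, Load, Send, Init, Err}
Init ∈ Sat(A[(alarm & start) U ~start]) = {Grant, Ack, Check, Load, Send, Init, Err}, so the formula holds at Init.

Yes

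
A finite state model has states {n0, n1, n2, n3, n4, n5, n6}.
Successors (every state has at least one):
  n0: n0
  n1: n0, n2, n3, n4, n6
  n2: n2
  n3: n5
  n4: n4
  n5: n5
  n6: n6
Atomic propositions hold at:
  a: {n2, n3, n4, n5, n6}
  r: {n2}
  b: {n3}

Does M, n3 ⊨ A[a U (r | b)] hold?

Sat(r | b) = {n2, n3}
A[a U (r | b)]: least fixpoint, start Z0 = Sat((r | b)) = {n2, n3}, add states in Sat(a) with every successor in Z. Already a fixed point.
Sat(A[a U (r | b)]) = {n2, n3}
n3 ∈ Sat(A[a U (r | b)]) = {n2, n3}, so the formula holds at n3.

Yes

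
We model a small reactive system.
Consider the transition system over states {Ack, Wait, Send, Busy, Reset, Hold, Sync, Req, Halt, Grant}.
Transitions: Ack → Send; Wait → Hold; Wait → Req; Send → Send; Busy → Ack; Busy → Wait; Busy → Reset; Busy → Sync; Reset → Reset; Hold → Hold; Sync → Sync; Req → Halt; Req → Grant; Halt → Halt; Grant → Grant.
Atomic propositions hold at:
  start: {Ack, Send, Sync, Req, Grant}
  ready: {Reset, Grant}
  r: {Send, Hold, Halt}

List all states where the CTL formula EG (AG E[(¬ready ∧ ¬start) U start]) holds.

{Ack, Send, Sync, Grant}

Sat(¬ready) = {Ack, Wait, Send, Busy, Hold, Sync, Req, Halt}
Sat(¬start) = {Wait, Busy, Reset, Hold, Halt}
Sat(¬ready ∧ ¬start) = {Wait, Busy, Hold, Halt}
E[(¬ready ∧ ¬start) U start]: least fixpoint, start Z0 = Sat(start) = {Ack, Send, Sync, Req, Grant}, add states in Sat(¬ready ∧ ¬start) with some successor in Z. Z1 = {Ack, Wait, Send, Busy, Sync, Req, Grant}; fixed.
Sat(E[(¬ready ∧ ¬start) U start]) = {Ack, Wait, Send, Busy, Sync, Req, Grant}
AG E[(¬ready ∧ ¬start) U start]: greatest fixpoint, start Z0 = {Ack, Wait, Send, Busy, Sync, Req, Grant}, keep only states in Sat with every successor in Z. Z1 = {Ack, Send, Sync, Grant}; fixed.
Sat(AG E[(¬ready ∧ ¬start) U start]) = {Ack, Send, Sync, Grant}
EG (AG E[(¬ready ∧ ¬start) U start]): greatest fixpoint, start Z0 = {Ack, Send, Sync, Grant}, keep only states in Sat with some successor in Z. Already a fixed point.
Sat(EG (AG E[(¬ready ∧ ¬start) U start])) = {Ack, Send, Sync, Grant}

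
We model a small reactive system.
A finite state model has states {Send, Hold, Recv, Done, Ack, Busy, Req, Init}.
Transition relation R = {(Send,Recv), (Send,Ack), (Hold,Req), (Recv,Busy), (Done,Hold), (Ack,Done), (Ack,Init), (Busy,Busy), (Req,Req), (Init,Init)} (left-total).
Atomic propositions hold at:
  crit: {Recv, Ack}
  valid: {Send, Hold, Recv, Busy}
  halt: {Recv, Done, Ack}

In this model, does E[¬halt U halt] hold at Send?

Yes

Sat(¬halt) = {Send, Hold, Busy, Req, Init}
E[¬halt U halt]: least fixpoint, start Z0 = Sat(halt) = {Recv, Done, Ack}, add states in Sat(¬halt) with some successor in Z. Z1 = {Send, Recv, Done, Ack}; fixed.
Sat(E[¬halt U halt]) = {Send, Recv, Done, Ack}
Send ∈ Sat(E[¬halt U halt]) = {Send, Recv, Done, Ack}, so the formula holds at Send.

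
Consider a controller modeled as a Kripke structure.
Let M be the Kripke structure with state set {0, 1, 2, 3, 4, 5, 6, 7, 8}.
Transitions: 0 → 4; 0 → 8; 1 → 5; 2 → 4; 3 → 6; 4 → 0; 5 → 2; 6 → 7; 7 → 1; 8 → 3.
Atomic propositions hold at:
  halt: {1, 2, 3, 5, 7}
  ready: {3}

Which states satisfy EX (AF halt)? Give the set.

{0, 1, 3, 5, 6, 7, 8}

AF halt: least fixpoint, start Z0 = {1, 2, 3, 5, 7}, add states with every successor in Z. Z1 = {1, 2, 3, 5, 6, 7, 8}; fixed.
Sat(AF halt) = {1, 2, 3, 5, 6, 7, 8}
Sat(EX (AF halt)) = {s : some successor in {1, 2, 3, 5, 6, 7, 8}} = {0, 1, 3, 5, 6, 7, 8}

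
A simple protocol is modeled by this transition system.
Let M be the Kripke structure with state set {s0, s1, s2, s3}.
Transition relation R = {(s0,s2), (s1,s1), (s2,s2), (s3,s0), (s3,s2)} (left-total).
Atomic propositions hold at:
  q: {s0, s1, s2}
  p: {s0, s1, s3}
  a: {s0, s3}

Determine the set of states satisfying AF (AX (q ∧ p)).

Sat(q ∧ p) = {s0, s1}
Sat(AX (q ∧ p)) = {s : every successor in {s0, s1}} = {s1}
AF (AX (q ∧ p)): least fixpoint, start Z0 = {s1}, add states with every successor in Z. Already a fixed point.
Sat(AF (AX (q ∧ p))) = {s1}

{s1}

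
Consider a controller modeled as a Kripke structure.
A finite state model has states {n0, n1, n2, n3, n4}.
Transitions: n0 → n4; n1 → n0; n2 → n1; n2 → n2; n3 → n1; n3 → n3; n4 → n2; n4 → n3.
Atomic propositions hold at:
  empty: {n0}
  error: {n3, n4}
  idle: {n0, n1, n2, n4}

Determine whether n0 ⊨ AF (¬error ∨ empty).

Sat(¬error) = {n0, n1, n2}
Sat(¬error ∨ empty) = {n0, n1, n2}
AF (¬error ∨ empty): least fixpoint, start Z0 = {n0, n1, n2}, add states with every successor in Z. Already a fixed point.
Sat(AF (¬error ∨ empty)) = {n0, n1, n2}
n0 ∈ Sat(AF (¬error ∨ empty)) = {n0, n1, n2}, so the formula holds at n0.

Yes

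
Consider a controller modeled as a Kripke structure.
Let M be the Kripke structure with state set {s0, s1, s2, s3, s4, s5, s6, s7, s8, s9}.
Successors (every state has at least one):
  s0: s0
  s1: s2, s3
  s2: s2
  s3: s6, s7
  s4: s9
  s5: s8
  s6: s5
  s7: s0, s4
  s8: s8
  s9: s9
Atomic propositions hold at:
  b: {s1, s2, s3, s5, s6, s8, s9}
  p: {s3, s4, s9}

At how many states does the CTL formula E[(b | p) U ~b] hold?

5

Sat(b | p) = {s1, s2, s3, s4, s5, s6, s8, s9}
Sat(~b) = {s0, s4, s7}
E[(b | p) U ~b]: least fixpoint, start Z0 = Sat(~b) = {s0, s4, s7}, add states in Sat(b | p) with some successor in Z. Z1 = {s0, s3, s4, s7}; Z2 = {s0, s1, s3, s4, s7}; fixed.
Sat(E[(b | p) U ~b]) = {s0, s1, s3, s4, s7}
|Sat(E[(b | p) U ~b])| = |{s0, s1, s3, s4, s7}| = 5.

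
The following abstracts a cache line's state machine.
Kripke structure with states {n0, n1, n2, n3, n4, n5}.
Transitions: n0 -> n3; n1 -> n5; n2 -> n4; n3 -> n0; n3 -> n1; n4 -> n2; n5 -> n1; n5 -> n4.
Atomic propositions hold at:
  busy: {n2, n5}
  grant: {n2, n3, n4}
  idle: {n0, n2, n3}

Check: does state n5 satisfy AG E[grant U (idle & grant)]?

Sat(idle & grant) = {n2, n3}
E[grant U (idle & grant)]: least fixpoint, start Z0 = Sat((idle & grant)) = {n2, n3}, add states in Sat(grant) with some successor in Z. Z1 = {n2, n3, n4}; fixed.
Sat(E[grant U (idle & grant)]) = {n2, n3, n4}
AG E[grant U (idle & grant)]: greatest fixpoint, start Z0 = {n2, n3, n4}, keep only states in Sat with every successor in Z. Z1 = {n2, n4}; fixed.
Sat(AG E[grant U (idle & grant)]) = {n2, n4}
n5 ∉ Sat(AG E[grant U (idle & grant)]) = {n2, n4}, so the formula does not hold at n5.

No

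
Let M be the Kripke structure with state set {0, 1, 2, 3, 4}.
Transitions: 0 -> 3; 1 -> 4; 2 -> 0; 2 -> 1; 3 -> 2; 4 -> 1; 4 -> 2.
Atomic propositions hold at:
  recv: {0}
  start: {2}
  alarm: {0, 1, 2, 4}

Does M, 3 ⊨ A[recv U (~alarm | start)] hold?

Yes

Sat(~alarm) = {3}
Sat(~alarm | start) = {2, 3}
A[recv U (~alarm | start)]: least fixpoint, start Z0 = Sat((~alarm | start)) = {2, 3}, add states in Sat(recv) with every successor in Z. Z1 = {0, 2, 3}; fixed.
Sat(A[recv U (~alarm | start)]) = {0, 2, 3}
3 ∈ Sat(A[recv U (~alarm | start)]) = {0, 2, 3}, so the formula holds at 3.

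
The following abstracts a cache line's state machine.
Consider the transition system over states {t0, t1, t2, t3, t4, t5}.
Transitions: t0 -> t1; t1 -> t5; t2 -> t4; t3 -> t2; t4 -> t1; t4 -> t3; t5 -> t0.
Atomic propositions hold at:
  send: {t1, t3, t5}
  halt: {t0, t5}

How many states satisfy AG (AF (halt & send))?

3

Sat(halt & send) = {t5}
AF (halt & send): least fixpoint, start Z0 = {t5}, add states with every successor in Z. Z1 = {t1, t5}; Z2 = {t0, t1, t5}; fixed.
Sat(AF (halt & send)) = {t0, t1, t5}
AG (AF (halt & send)): greatest fixpoint, start Z0 = {t0, t1, t5}, keep only states in Sat with every successor in Z. Already a fixed point.
Sat(AG (AF (halt & send))) = {t0, t1, t5}
|Sat(AG (AF (halt & send)))| = |{t0, t1, t5}| = 3.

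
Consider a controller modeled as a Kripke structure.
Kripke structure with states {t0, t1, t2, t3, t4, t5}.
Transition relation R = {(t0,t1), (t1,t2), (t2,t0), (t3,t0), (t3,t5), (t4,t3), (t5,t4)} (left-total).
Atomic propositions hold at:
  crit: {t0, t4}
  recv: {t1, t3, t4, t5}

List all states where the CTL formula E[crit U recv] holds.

E[crit U recv]: least fixpoint, start Z0 = Sat(recv) = {t1, t3, t4, t5}, add states in Sat(crit) with some successor in Z. Z1 = {t0, t1, t3, t4, t5}; fixed.
Sat(E[crit U recv]) = {t0, t1, t3, t4, t5}

{t0, t1, t3, t4, t5}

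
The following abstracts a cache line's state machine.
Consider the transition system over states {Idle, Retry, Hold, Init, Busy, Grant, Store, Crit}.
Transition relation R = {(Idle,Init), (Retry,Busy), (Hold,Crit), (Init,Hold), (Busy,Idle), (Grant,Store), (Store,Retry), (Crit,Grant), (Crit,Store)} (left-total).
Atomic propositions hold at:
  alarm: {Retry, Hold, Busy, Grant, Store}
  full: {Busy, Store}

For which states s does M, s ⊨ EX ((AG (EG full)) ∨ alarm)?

{Retry, Init, Grant, Store, Crit}

EG full: greatest fixpoint, start Z0 = {Busy, Store}, keep only states in Sat with some successor in Z. Z1 = ∅; fixed.
Sat(EG full) = ∅
AG (EG full): greatest fixpoint, start Z0 = ∅, keep only states in Sat with every successor in Z. Already a fixed point.
Sat(AG (EG full)) = ∅
Sat((AG (EG full)) ∨ alarm) = {Retry, Hold, Busy, Grant, Store}
Sat(EX ((AG (EG full)) ∨ alarm)) = {s : some successor in {Retry, Hold, Busy, Grant, Store}} = {Retry, Init, Grant, Store, Crit}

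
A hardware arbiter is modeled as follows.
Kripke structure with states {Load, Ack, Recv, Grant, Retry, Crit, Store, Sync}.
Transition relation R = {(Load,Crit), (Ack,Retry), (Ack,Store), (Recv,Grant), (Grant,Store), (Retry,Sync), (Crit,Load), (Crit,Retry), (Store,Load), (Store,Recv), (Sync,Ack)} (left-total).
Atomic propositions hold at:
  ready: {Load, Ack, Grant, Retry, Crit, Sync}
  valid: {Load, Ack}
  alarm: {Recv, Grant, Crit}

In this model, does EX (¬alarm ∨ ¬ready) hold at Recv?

Sat(¬alarm) = {Load, Ack, Retry, Store, Sync}
Sat(¬ready) = {Recv, Store}
Sat(¬alarm ∨ ¬ready) = {Load, Ack, Recv, Retry, Store, Sync}
Sat(EX (¬alarm ∨ ¬ready)) = {s : some successor in {Load, Ack, Recv, Retry, Store, Sync}} = {Ack, Grant, Retry, Crit, Store, Sync}
Recv ∉ Sat(EX (¬alarm ∨ ¬ready)) = {Ack, Grant, Retry, Crit, Store, Sync}, so the formula does not hold at Recv.

No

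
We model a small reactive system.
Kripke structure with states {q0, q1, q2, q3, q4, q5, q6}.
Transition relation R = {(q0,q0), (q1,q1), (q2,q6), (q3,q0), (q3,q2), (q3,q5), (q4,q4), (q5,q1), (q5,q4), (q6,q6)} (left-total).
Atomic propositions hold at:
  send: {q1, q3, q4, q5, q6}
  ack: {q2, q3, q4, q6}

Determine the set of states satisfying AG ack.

AG ack: greatest fixpoint, start Z0 = {q2, q3, q4, q6}, keep only states in Sat with every successor in Z. Z1 = {q2, q4, q6}; fixed.
Sat(AG ack) = {q2, q4, q6}

{q2, q4, q6}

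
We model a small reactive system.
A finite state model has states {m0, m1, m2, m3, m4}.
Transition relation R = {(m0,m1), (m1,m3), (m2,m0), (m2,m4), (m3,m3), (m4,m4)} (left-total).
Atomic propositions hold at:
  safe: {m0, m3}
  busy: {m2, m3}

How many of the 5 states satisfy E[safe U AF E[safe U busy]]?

E[safe U busy]: least fixpoint, start Z0 = Sat(busy) = {m2, m3}, add states in Sat(safe) with some successor in Z. Already a fixed point.
Sat(E[safe U busy]) = {m2, m3}
AF E[safe U busy]: least fixpoint, start Z0 = {m2, m3}, add states with every successor in Z. Z1 = {m1, m2, m3}; Z2 = {m0, m1, m2, m3}; fixed.
Sat(AF E[safe U busy]) = {m0, m1, m2, m3}
E[safe U AF E[safe U busy]]: least fixpoint, start Z0 = Sat(AF E[safe U busy]) = {m0, m1, m2, m3}, add states in Sat(safe) with some successor in Z. Already a fixed point.
Sat(E[safe U AF E[safe U busy]]) = {m0, m1, m2, m3}
|Sat(E[safe U AF E[safe U busy]])| = |{m0, m1, m2, m3}| = 4.

4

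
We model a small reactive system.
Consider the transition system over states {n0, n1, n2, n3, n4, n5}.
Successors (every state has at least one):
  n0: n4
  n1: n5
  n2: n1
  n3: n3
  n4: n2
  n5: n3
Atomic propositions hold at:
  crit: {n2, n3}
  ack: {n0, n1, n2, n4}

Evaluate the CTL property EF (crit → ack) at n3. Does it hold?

Sat(crit → ack) = {n0, n1, n2, n4, n5}
EF (crit → ack): least fixpoint, start Z0 = {n0, n1, n2, n4, n5}, add states with some successor in Z. Already a fixed point.
Sat(EF (crit → ack)) = {n0, n1, n2, n4, n5}
n3 ∉ Sat(EF (crit → ack)) = {n0, n1, n2, n4, n5}, so the formula does not hold at n3.

No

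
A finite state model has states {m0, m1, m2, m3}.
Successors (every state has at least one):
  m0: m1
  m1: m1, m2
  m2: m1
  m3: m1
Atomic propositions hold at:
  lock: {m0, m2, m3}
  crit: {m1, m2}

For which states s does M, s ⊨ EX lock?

{m1}

Sat(EX lock) = {s : some successor in {m0, m2, m3}} = {m1}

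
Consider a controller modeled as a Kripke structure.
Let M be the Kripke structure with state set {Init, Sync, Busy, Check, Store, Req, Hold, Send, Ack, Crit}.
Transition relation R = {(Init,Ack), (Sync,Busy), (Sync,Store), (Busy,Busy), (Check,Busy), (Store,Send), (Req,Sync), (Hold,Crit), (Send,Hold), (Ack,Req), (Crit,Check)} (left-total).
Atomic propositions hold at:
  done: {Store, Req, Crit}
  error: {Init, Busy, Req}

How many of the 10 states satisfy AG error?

1

AG error: greatest fixpoint, start Z0 = {Init, Busy, Req}, keep only states in Sat with every successor in Z. Z1 = {Busy}; fixed.
Sat(AG error) = {Busy}
|Sat(AG error)| = |{Busy}| = 1.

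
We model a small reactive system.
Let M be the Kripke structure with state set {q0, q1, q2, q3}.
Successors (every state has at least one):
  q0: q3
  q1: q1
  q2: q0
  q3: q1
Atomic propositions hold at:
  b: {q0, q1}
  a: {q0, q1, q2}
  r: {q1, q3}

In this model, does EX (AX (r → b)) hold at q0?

Sat(r → b) = {q0, q1, q2}
Sat(AX (r → b)) = {s : every successor in {q0, q1, q2}} = {q1, q2, q3}
Sat(EX (AX (r → b))) = {s : some successor in {q1, q2, q3}} = {q0, q1, q3}
q0 ∈ Sat(EX (AX (r → b))) = {q0, q1, q3}, so the formula holds at q0.

Yes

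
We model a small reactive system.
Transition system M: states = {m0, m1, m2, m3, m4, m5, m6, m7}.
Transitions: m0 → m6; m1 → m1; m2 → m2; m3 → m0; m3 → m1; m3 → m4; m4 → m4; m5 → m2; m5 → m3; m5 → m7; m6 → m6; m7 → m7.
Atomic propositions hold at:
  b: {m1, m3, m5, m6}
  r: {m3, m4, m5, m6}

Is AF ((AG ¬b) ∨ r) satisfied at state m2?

Sat(¬b) = {m0, m2, m4, m7}
AG ¬b: greatest fixpoint, start Z0 = {m0, m2, m4, m7}, keep only states in Sat with every successor in Z. Z1 = {m2, m4, m7}; fixed.
Sat(AG ¬b) = {m2, m4, m7}
Sat((AG ¬b) ∨ r) = {m2, m3, m4, m5, m6, m7}
AF ((AG ¬b) ∨ r): least fixpoint, start Z0 = {m2, m3, m4, m5, m6, m7}, add states with every successor in Z. Z1 = {m0, m2, m3, m4, m5, m6, m7}; fixed.
Sat(AF ((AG ¬b) ∨ r)) = {m0, m2, m3, m4, m5, m6, m7}
m2 ∈ Sat(AF ((AG ¬b) ∨ r)) = {m0, m2, m3, m4, m5, m6, m7}, so the formula holds at m2.

Yes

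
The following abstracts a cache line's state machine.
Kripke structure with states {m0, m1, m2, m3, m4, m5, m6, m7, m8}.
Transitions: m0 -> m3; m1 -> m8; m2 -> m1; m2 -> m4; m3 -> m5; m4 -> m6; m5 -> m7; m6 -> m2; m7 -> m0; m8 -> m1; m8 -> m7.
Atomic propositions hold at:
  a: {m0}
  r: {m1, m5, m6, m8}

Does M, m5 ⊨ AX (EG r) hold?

EG r: greatest fixpoint, start Z0 = {m1, m5, m6, m8}, keep only states in Sat with some successor in Z. Z1 = {m1, m8}; fixed.
Sat(EG r) = {m1, m8}
Sat(AX (EG r)) = {s : every successor in {m1, m8}} = {m1}
m5 ∉ Sat(AX (EG r)) = {m1}, so the formula does not hold at m5.

No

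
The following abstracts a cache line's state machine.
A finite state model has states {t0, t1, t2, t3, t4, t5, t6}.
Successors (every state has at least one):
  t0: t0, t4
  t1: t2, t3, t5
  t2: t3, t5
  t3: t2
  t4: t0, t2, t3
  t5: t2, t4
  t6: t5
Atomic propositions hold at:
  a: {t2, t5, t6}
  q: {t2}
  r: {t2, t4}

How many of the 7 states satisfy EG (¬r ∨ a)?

6

Sat(¬r) = {t0, t1, t3, t5, t6}
Sat(¬r ∨ a) = {t0, t1, t2, t3, t5, t6}
EG (¬r ∨ a): greatest fixpoint, start Z0 = {t0, t1, t2, t3, t5, t6}, keep only states in Sat with some successor in Z. Already a fixed point.
Sat(EG (¬r ∨ a)) = {t0, t1, t2, t3, t5, t6}
|Sat(EG (¬r ∨ a))| = |{t0, t1, t2, t3, t5, t6}| = 6.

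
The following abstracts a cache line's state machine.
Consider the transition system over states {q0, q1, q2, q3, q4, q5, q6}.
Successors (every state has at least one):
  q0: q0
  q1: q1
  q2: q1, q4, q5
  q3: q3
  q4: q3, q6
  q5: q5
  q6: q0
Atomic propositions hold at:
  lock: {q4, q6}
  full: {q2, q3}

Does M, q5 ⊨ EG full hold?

EG full: greatest fixpoint, start Z0 = {q2, q3}, keep only states in Sat with some successor in Z. Z1 = {q3}; fixed.
Sat(EG full) = {q3}
q5 ∉ Sat(EG full) = {q3}, so the formula does not hold at q5.

No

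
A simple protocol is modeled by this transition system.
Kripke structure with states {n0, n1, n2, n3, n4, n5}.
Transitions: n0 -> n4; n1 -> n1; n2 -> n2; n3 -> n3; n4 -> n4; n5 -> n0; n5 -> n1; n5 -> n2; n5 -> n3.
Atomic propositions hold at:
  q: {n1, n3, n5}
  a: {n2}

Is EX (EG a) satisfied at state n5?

EG a: greatest fixpoint, start Z0 = {n2}, keep only states in Sat with some successor in Z. Already a fixed point.
Sat(EG a) = {n2}
Sat(EX (EG a)) = {s : some successor in {n2}} = {n2, n5}
n5 ∈ Sat(EX (EG a)) = {n2, n5}, so the formula holds at n5.

Yes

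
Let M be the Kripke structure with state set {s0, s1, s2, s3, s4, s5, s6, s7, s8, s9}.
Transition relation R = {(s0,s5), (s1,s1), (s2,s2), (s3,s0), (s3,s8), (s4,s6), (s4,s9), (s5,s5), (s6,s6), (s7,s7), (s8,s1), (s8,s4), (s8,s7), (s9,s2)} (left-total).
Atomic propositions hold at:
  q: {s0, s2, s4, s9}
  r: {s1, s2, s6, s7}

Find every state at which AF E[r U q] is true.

{s0, s2, s4, s9}

E[r U q]: least fixpoint, start Z0 = Sat(q) = {s0, s2, s4, s9}, add states in Sat(r) with some successor in Z. Already a fixed point.
Sat(E[r U q]) = {s0, s2, s4, s9}
AF E[r U q]: least fixpoint, start Z0 = {s0, s2, s4, s9}, add states with every successor in Z. Already a fixed point.
Sat(AF E[r U q]) = {s0, s2, s4, s9}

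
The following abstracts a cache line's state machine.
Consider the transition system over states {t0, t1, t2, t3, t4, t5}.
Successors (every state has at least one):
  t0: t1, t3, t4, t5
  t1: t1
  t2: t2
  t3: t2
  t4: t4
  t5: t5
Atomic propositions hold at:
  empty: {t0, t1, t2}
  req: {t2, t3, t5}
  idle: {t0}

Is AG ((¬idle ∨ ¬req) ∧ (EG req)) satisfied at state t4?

No

Sat(¬idle) = {t1, t2, t3, t4, t5}
Sat(¬req) = {t0, t1, t4}
Sat(¬idle ∨ ¬req) = {t0, t1, t2, t3, t4, t5}
EG req: greatest fixpoint, start Z0 = {t2, t3, t5}, keep only states in Sat with some successor in Z. Already a fixed point.
Sat(EG req) = {t2, t3, t5}
Sat((¬idle ∨ ¬req) ∧ (EG req)) = {t2, t3, t5}
AG ((¬idle ∨ ¬req) ∧ (EG req)): greatest fixpoint, start Z0 = {t2, t3, t5}, keep only states in Sat with every successor in Z. Already a fixed point.
Sat(AG ((¬idle ∨ ¬req) ∧ (EG req))) = {t2, t3, t5}
t4 ∉ Sat(AG ((¬idle ∨ ¬req) ∧ (EG req))) = {t2, t3, t5}, so the formula does not hold at t4.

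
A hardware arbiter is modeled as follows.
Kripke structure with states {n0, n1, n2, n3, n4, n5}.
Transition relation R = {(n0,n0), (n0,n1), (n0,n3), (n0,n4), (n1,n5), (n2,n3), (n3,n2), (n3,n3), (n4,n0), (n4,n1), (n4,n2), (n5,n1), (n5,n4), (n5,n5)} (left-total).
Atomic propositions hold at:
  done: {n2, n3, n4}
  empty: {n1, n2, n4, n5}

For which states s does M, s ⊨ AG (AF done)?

{n2, n3}

AF done: least fixpoint, start Z0 = {n2, n3, n4}, add states with every successor in Z. Already a fixed point.
Sat(AF done) = {n2, n3, n4}
AG (AF done): greatest fixpoint, start Z0 = {n2, n3, n4}, keep only states in Sat with every successor in Z. Z1 = {n2, n3}; fixed.
Sat(AG (AF done)) = {n2, n3}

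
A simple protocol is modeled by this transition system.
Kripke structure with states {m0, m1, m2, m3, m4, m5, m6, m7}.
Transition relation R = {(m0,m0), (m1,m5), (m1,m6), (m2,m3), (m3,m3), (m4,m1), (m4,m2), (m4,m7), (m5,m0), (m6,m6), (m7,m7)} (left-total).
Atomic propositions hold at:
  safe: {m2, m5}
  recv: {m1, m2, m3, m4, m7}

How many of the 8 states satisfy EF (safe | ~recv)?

Sat(~recv) = {m0, m5, m6}
Sat(safe | ~recv) = {m0, m2, m5, m6}
EF (safe | ~recv): least fixpoint, start Z0 = {m0, m2, m5, m6}, add states with some successor in Z. Z1 = {m0, m1, m2, m4, m5, m6}; fixed.
Sat(EF (safe | ~recv)) = {m0, m1, m2, m4, m5, m6}
|Sat(EF (safe | ~recv))| = |{m0, m1, m2, m4, m5, m6}| = 6.

6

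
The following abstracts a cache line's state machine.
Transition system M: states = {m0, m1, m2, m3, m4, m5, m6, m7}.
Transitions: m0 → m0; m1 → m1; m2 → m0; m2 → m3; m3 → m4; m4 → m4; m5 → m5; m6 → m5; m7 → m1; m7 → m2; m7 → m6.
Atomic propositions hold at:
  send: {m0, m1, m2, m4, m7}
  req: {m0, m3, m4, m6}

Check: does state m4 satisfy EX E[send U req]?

E[send U req]: least fixpoint, start Z0 = Sat(req) = {m0, m3, m4, m6}, add states in Sat(send) with some successor in Z. Z1 = {m0, m2, m3, m4, m6, m7}; fixed.
Sat(E[send U req]) = {m0, m2, m3, m4, m6, m7}
Sat(EX E[send U req]) = {s : some successor in {m0, m2, m3, m4, m6, m7}} = {m0, m2, m3, m4, m7}
m4 ∈ Sat(EX E[send U req]) = {m0, m2, m3, m4, m7}, so the formula holds at m4.

Yes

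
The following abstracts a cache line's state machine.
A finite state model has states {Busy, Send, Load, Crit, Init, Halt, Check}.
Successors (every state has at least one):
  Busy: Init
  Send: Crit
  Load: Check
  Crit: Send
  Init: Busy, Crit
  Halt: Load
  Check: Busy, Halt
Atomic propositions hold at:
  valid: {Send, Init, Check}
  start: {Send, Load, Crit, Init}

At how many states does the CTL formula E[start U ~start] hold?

Sat(~start) = {Busy, Halt, Check}
E[start U ~start]: least fixpoint, start Z0 = Sat(~start) = {Busy, Halt, Check}, add states in Sat(start) with some successor in Z. Z1 = {Busy, Load, Init, Halt, Check}; fixed.
Sat(E[start U ~start]) = {Busy, Load, Init, Halt, Check}
|Sat(E[start U ~start])| = |{Busy, Load, Init, Halt, Check}| = 5.

5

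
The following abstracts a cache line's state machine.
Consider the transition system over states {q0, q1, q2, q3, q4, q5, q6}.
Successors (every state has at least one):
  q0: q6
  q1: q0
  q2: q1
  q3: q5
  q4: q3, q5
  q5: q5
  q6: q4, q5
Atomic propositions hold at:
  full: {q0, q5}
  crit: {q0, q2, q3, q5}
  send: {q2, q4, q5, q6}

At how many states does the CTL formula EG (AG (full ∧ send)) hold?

Sat(full ∧ send) = {q5}
AG (full ∧ send): greatest fixpoint, start Z0 = {q5}, keep only states in Sat with every successor in Z. Already a fixed point.
Sat(AG (full ∧ send)) = {q5}
EG (AG (full ∧ send)): greatest fixpoint, start Z0 = {q5}, keep only states in Sat with some successor in Z. Already a fixed point.
Sat(EG (AG (full ∧ send))) = {q5}
|Sat(EG (AG (full ∧ send)))| = |{q5}| = 1.

1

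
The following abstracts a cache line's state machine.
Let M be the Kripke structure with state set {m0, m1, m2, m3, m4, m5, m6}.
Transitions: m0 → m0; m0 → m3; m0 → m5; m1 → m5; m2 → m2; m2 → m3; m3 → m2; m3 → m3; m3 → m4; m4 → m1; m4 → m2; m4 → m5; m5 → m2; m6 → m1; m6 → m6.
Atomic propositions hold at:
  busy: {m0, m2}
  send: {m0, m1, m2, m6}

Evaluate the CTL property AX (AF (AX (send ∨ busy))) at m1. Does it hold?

Yes

Sat(send ∨ busy) = {m0, m1, m2, m6}
Sat(AX (send ∨ busy)) = {s : every successor in {m0, m1, m2, m6}} = {m5, m6}
AF (AX (send ∨ busy)): least fixpoint, start Z0 = {m5, m6}, add states with every successor in Z. Z1 = {m1, m5, m6}; fixed.
Sat(AF (AX (send ∨ busy))) = {m1, m5, m6}
Sat(AX (AF (AX (send ∨ busy)))) = {s : every successor in {m1, m5, m6}} = {m1, m6}
m1 ∈ Sat(AX (AF (AX (send ∨ busy)))) = {m1, m6}, so the formula holds at m1.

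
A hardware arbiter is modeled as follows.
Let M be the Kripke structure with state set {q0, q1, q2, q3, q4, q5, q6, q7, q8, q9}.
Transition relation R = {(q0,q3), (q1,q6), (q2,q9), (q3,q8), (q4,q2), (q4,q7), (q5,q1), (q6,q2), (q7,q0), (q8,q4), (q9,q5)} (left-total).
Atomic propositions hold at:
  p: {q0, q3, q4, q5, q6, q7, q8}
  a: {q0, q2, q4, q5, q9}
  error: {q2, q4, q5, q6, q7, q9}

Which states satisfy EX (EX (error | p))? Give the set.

Sat(error | p) = {q0, q2, q3, q4, q5, q6, q7, q8, q9}
Sat(EX (error | p)) = {s : some successor in {q0, q2, q3, q4, q5, q6, q7, q8, q9}} = {q0, q1, q2, q3, q4, q6, q7, q8, q9}
Sat(EX (EX (error | p))) = {s : some successor in {q0, q1, q2, q3, q4, q6, q7, q8, q9}} = {q0, q1, q2, q3, q4, q5, q6, q7, q8}

{q0, q1, q2, q3, q4, q5, q6, q7, q8}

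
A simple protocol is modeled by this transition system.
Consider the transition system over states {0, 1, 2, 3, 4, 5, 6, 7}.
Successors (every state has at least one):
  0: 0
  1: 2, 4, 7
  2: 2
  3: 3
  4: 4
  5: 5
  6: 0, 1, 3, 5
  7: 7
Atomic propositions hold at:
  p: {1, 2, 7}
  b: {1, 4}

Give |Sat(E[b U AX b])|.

2

Sat(AX b) = {s : every successor in {1, 4}} = {4}
E[b U AX b]: least fixpoint, start Z0 = Sat(AX b) = {4}, add states in Sat(b) with some successor in Z. Z1 = {1, 4}; fixed.
Sat(E[b U AX b]) = {1, 4}
|Sat(E[b U AX b])| = |{1, 4}| = 2.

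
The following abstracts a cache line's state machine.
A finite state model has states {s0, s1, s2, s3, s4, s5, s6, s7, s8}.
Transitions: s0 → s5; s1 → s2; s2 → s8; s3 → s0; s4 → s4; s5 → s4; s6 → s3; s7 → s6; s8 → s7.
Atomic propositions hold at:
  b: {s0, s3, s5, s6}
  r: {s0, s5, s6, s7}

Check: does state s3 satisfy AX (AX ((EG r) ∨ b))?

EG r: greatest fixpoint, start Z0 = {s0, s5, s6, s7}, keep only states in Sat with some successor in Z. Z1 = {s0, s7}; Z2 = ∅; fixed.
Sat(EG r) = ∅
Sat((EG r) ∨ b) = {s0, s3, s5, s6}
Sat(AX ((EG r) ∨ b)) = {s : every successor in {s0, s3, s5, s6}} = {s0, s3, s6, s7}
Sat(AX (AX ((EG r) ∨ b))) = {s : every successor in {s0, s3, s6, s7}} = {s3, s6, s7, s8}
s3 ∈ Sat(AX (AX ((EG r) ∨ b))) = {s3, s6, s7, s8}, so the formula holds at s3.

Yes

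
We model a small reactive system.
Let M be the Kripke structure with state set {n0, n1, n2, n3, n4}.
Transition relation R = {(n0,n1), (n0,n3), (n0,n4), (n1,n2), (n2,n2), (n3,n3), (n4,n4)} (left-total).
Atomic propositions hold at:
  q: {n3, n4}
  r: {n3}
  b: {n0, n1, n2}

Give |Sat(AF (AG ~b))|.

2

Sat(~b) = {n3, n4}
AG ~b: greatest fixpoint, start Z0 = {n3, n4}, keep only states in Sat with every successor in Z. Already a fixed point.
Sat(AG ~b) = {n3, n4}
AF (AG ~b): least fixpoint, start Z0 = {n3, n4}, add states with every successor in Z. Already a fixed point.
Sat(AF (AG ~b)) = {n3, n4}
|Sat(AF (AG ~b))| = |{n3, n4}| = 2.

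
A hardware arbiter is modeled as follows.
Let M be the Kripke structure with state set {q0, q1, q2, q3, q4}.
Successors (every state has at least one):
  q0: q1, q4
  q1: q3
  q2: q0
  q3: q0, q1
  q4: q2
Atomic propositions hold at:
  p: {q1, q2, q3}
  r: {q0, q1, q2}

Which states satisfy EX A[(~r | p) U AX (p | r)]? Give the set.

{q0, q1, q3, q4}

Sat(~r) = {q3, q4}
Sat(~r | p) = {q1, q2, q3, q4}
Sat(p | r) = {q0, q1, q2, q3}
Sat(AX (p | r)) = {s : every successor in {q0, q1, q2, q3}} = {q1, q2, q3, q4}
A[(~r | p) U AX (p | r)]: least fixpoint, start Z0 = Sat(AX (p | r)) = {q1, q2, q3, q4}, add states in Sat(~r | p) with every successor in Z. Already a fixed point.
Sat(A[(~r | p) U AX (p | r)]) = {q1, q2, q3, q4}
Sat(EX A[(~r | p) U AX (p | r)]) = {s : some successor in {q1, q2, q3, q4}} = {q0, q1, q3, q4}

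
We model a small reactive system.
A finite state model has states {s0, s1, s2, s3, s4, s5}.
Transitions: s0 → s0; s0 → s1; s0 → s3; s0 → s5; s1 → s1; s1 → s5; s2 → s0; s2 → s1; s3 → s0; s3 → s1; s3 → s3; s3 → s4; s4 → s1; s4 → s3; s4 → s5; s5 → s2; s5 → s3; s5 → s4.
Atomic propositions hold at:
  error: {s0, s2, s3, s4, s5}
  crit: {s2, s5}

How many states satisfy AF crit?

AF crit: least fixpoint, start Z0 = {s2, s5}, add states with every successor in Z. Already a fixed point.
Sat(AF crit) = {s2, s5}
|Sat(AF crit)| = |{s2, s5}| = 2.

2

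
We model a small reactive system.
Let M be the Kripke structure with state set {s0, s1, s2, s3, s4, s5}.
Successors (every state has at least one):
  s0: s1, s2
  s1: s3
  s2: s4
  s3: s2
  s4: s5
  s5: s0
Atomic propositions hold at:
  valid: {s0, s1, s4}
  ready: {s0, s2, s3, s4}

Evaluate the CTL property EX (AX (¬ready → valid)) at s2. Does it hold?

Sat(¬ready) = {s1, s5}
Sat(¬ready → valid) = {s0, s1, s2, s3, s4}
Sat(AX (¬ready → valid)) = {s : every successor in {s0, s1, s2, s3, s4}} = {s0, s1, s2, s3, s5}
Sat(EX (AX (¬ready → valid))) = {s : some successor in {s0, s1, s2, s3, s5}} = {s0, s1, s3, s4, s5}
s2 ∉ Sat(EX (AX (¬ready → valid))) = {s0, s1, s3, s4, s5}, so the formula does not hold at s2.

No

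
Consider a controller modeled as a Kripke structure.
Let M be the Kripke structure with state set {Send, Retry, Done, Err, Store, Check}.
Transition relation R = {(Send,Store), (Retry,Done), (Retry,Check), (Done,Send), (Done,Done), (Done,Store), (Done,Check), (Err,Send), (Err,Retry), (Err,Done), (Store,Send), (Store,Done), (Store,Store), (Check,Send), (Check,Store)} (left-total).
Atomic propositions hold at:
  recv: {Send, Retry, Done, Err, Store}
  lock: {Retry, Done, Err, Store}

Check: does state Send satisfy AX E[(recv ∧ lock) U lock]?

Yes

Sat(recv ∧ lock) = {Retry, Done, Err, Store}
E[(recv ∧ lock) U lock]: least fixpoint, start Z0 = Sat(lock) = {Retry, Done, Err, Store}, add states in Sat(recv ∧ lock) with some successor in Z. Already a fixed point.
Sat(E[(recv ∧ lock) U lock]) = {Retry, Done, Err, Store}
Sat(AX E[(recv ∧ lock) U lock]) = {s : every successor in {Retry, Done, Err, Store}} = {Send}
Send ∈ Sat(AX E[(recv ∧ lock) U lock]) = {Send}, so the formula holds at Send.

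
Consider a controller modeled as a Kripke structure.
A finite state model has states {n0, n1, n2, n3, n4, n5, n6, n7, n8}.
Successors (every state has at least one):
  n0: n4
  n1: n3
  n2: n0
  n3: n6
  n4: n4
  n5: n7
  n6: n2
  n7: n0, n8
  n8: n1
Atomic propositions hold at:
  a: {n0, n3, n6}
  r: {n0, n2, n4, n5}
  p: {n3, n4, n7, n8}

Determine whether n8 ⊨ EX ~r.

Sat(~r) = {n1, n3, n6, n7, n8}
Sat(EX ~r) = {s : some successor in {n1, n3, n6, n7, n8}} = {n1, n3, n5, n7, n8}
n8 ∈ Sat(EX ~r) = {n1, n3, n5, n7, n8}, so the formula holds at n8.

Yes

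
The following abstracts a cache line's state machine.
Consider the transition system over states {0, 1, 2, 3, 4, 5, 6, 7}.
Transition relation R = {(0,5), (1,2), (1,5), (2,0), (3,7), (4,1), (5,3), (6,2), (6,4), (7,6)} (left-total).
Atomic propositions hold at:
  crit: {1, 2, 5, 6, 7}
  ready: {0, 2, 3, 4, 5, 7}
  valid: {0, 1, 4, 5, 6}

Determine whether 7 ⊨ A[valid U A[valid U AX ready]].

No

Sat(AX ready) = {s : every successor in {0, 2, 3, 4, 5, 7}} = {0, 1, 2, 3, 5, 6}
A[valid U AX ready]: least fixpoint, start Z0 = Sat(AX ready) = {0, 1, 2, 3, 5, 6}, add states in Sat(valid) with every successor in Z. Z1 = {0, 1, 2, 3, 4, 5, 6}; fixed.
Sat(A[valid U AX ready]) = {0, 1, 2, 3, 4, 5, 6}
A[valid U A[valid U AX ready]]: least fixpoint, start Z0 = Sat(A[valid U AX ready]) = {0, 1, 2, 3, 4, 5, 6}, add states in Sat(valid) with every successor in Z. Already a fixed point.
Sat(A[valid U A[valid U AX ready]]) = {0, 1, 2, 3, 4, 5, 6}
7 ∉ Sat(A[valid U A[valid U AX ready]]) = {0, 1, 2, 3, 4, 5, 6}, so the formula does not hold at 7.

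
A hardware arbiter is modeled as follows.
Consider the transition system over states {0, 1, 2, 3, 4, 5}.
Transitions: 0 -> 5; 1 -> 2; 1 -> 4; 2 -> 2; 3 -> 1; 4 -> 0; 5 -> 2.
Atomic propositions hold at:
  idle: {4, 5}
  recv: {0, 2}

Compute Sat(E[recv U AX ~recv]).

Sat(~recv) = {1, 3, 4, 5}
Sat(AX ~recv) = {s : every successor in {1, 3, 4, 5}} = {0, 3}
E[recv U AX ~recv]: least fixpoint, start Z0 = Sat(AX ~recv) = {0, 3}, add states in Sat(recv) with some successor in Z. Already a fixed point.
Sat(E[recv U AX ~recv]) = {0, 3}

{0, 3}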